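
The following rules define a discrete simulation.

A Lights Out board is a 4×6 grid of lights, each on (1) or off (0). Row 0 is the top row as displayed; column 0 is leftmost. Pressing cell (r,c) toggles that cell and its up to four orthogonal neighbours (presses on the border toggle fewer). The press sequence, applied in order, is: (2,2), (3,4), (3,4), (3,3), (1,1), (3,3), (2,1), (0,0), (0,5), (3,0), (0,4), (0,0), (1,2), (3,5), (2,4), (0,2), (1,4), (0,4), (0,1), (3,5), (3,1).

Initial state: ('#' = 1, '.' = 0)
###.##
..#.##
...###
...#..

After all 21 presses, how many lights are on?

0) ###.##
..#.##
...###
...#..
1) ###.##
....##
.##.##
..##..
2) ###.##
....##
.##..#
..#.##
3) ###.##
....##
.##.##
..##..
4) ###.##
....##
.#####
....#.
5) #.#.##
###.##
..####
....#.
6) #.#.##
###.##
..#.##
..##..
7) #.#.##
#.#.##
##..##
.###..
8) .##.##
..#.##
##..##
.###..
9) .##...
..#.#.
##..##
.###..
10) .##...
..#.#.
.#..##
#.##..
11) .#####
..#...
.#..##
#.##..
12) #.####
#.#...
.#..##
#.##..
13) #..###
##.#..
.##.##
#.##..
14) #..###
##.#..
.##.#.
#.####
15) #..###
##.##.
.###.#
#.##.#
16) ###.##
#####.
.###.#
#.##.#
17) ###..#
###..#
.#####
#.##.#
18) #####.
###.##
.#####
#.##.#
19) ...##.
#.#.##
.#####
#.##.#
20) ...##.
#.#.##
.####.
#.###.
21) ...##.
#.#.##
..###.
.#.##.

12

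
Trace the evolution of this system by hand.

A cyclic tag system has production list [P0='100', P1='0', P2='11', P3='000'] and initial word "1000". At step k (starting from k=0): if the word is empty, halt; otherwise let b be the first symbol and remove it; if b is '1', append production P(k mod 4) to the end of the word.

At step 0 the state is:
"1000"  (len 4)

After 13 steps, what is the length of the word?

gen 0: "1000"  (len 4)
gen 1: "000100"  (len 6)
gen 2: "00100"  (len 5)
gen 3: "0100"  (len 4)
gen 4: "100"  (len 3)
gen 5: "00100"  (len 5)
gen 6: "0100"  (len 4)
gen 7: "100"  (len 3)
gen 8: "00000"  (len 5)
gen 9: "0000"  (len 4)
gen 10: "000"  (len 3)
gen 11: "00"  (len 2)
gen 12: "0"  (len 1)
gen 13: (halted — word empty)

0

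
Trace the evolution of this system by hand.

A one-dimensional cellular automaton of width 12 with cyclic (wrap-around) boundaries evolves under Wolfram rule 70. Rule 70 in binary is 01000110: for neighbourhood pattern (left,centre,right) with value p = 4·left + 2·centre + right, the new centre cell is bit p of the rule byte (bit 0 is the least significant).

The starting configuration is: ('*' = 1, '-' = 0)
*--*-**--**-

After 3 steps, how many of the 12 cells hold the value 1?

6

gen 0: *--*-**--**-
gen 1: *-**--*-*-*-
gen 2: *--*-**-*-*-
gen 3: *-**--*-*-*-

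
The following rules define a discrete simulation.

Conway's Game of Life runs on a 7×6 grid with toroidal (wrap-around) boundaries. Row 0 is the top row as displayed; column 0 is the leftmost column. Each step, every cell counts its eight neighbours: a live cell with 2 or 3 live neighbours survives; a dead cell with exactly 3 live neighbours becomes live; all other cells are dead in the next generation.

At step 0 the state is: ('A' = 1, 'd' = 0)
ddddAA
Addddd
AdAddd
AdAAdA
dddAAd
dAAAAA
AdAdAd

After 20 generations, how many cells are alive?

k=0  ddddAA
Addddd
AdAddd
AdAAdA
dddAAd
dAAAAA
AdAdAd
k=1  AAdAAd
AAdddd
AdAAdd
AdAddA
dddddd
AAdddd
AdAddd
k=2  dddAdd
ddddAd
ddAAdd
AdAAdA
dddddA
AAdddd
ddAAdd
k=3  ddAAAd
ddAdAd
dAAddA
AAAAdA
ddAdAA
AAAddd
dAAAdd
k=4  ddddAd
ddddAA
dddddA
dddddd
ddddAd
AdddAA
AdddAd
k=5  dddAAd
ddddAA
ddddAA
dddddd
ddddAd
AddAAd
AddAAd
k=6  dddddd
dddddd
ddddAA
ddddAA
dddAAA
dddddd
ddAddd
k=7  dddddd
dddddd
ddddAA
Addddd
dddAdA
dddAAd
dddddd
k=8  dddddd
dddddd
dddddA
Addddd
dddAdA
dddAAd
dddddd
k=9  dddddd
dddddd
dddddd
AdddAA
dddAdA
dddAAd
dddddd
k=10  dddddd
dddddd
dddddA
AdddAA
AddAdd
dddAAd
dddddd
k=11  dddddd
dddddd
AdddAA
AdddAd
AddAdd
dddAAd
dddddd
k=12  dddddd
dddddA
AdddAd
AAdAAd
dddAdd
dddAAd
dddddd
k=13  dddddd
dddddA
AAdAAd
AAAAAd
dddddA
dddAAd
dddddd
k=14  dddddd
AdddAA
dddddd
dddddd
AAdddA
ddddAd
dddddd
k=15  dddddA
dddddA
dddddA
Addddd
AddddA
AddddA
dddddd
k=16  dddddd
AdddAA
AddddA
Addddd
dAdddd
AddddA
AddddA
k=17  ddddAd
AdddAd
dAddAd
AAdddA
dAdddA
dAdddA
AddddA
k=18  AdddAd
dddAAd
dAddAd
dAAdAA
dAAdAA
dAddAA
AdddAA
k=19  Addddd
dddAAd
AAdddd
dddddd
dddddd
dAAddd
dAdAdd
k=20  ddAAAd
AAdddA
dddddd
dddddd
dddddd
dAAddd
AAdddd

10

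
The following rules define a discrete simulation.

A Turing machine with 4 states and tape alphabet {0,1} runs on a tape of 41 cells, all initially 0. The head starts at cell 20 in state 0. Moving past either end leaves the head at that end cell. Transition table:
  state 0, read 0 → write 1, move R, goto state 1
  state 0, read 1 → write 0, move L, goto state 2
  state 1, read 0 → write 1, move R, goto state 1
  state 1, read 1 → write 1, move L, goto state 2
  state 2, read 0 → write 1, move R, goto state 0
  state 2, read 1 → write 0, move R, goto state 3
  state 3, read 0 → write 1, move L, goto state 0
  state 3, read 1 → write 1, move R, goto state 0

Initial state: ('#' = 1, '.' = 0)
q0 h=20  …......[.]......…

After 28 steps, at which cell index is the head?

0) q0 h=20  …......[.]......…
1) q1 h=21  ….....#[.]......…
2) q1 h=22  …....##[.]......…
3) q1 h=23  …...###[.]......…
4) q1 h=24  …..####[.]......…
5) q1 h=25  ….#####[.]......…
6) q1 h=26  …######[.]......…
7) q1 h=27  …######[.]......…
8) q1 h=28  …######[.]......…
9) q1 h=29  …######[.]......…
10) q1 h=30  …######[.]......…
11) q1 h=31  …######[.]......…
12) q1 h=32  …######[.]......…
13) q1 h=33  …######[.]......…
14) q1 h=34  …######[.]......|
15) q1 h=35  …######[.].....|
16) q1 h=36  …######[.]....|
17) q1 h=37  …######[.]...|
18) q1 h=38  …######[.]..|
19) q1 h=39  …######[.].|
20) q1 h=40  …######[.]|
21) q1 h=40  …######[#]|
22) q2 h=39  …######[#]#|
23) q3 h=40  …#####.[#]|
24) q0 h=40  …#####.[#]|
25) q2 h=39  …######[.].|
26) q0 h=40  …######[.]|
27) q1 h=40  …######[#]|
28) q2 h=39  …######[#]#|

39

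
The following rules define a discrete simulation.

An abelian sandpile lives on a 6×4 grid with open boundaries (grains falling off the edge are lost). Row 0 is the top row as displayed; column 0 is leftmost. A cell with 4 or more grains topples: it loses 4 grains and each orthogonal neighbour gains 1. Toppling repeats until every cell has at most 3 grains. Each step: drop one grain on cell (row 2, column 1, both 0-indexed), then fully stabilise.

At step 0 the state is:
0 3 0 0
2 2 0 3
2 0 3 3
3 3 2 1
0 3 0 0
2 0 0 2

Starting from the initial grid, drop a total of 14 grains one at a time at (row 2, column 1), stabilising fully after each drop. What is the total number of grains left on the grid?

k=0  0 3 0 0
2 2 0 3
2 0 3 3
3 3 2 1
0 3 0 0
2 0 0 2
k=1  0 3 0 0
2 2 0 3
2 1 3 3
3 3 2 1
0 3 0 0
2 0 0 2
k=2  0 3 0 0
2 2 0 3
2 2 3 3
3 3 2 1
0 3 0 0
2 0 0 2
k=3  0 3 0 0
2 2 0 3
2 3 3 3
3 3 2 1
0 3 0 0
2 0 0 2
k=4  0 3 0 1
3 3 2 0
0 3 2 1
1 3 0 3
2 0 2 0
2 1 0 2
k=5  2 0 1 1
0 2 3 0
2 2 3 1
2 0 1 3
2 1 2 0
2 1 0 2
k=6  2 0 1 1
0 2 3 0
2 3 3 1
2 0 1 3
2 1 2 0
2 1 0 2
k=7  2 1 2 1
1 0 1 1
3 2 1 2
2 1 2 3
2 1 2 0
2 1 0 2
k=8  2 1 2 1
1 0 1 1
3 3 1 2
2 1 2 3
2 1 2 0
2 1 0 2
k=9  2 1 2 1
2 1 1 1
0 1 2 2
3 2 2 3
2 1 2 0
2 1 0 2
k=10  2 1 2 1
2 1 1 1
0 2 2 2
3 2 2 3
2 1 2 0
2 1 0 2
k=11  2 1 2 1
2 1 1 1
0 3 2 2
3 2 2 3
2 1 2 0
2 1 0 2
k=12  2 1 2 1
2 2 1 1
1 0 3 2
3 3 2 3
2 1 2 0
2 1 0 2
k=13  2 1 2 1
2 2 1 1
1 1 3 2
3 3 2 3
2 1 2 0
2 1 0 2
k=14  2 1 2 1
2 2 1 1
1 2 3 2
3 3 2 3
2 1 2 0
2 1 0 2

41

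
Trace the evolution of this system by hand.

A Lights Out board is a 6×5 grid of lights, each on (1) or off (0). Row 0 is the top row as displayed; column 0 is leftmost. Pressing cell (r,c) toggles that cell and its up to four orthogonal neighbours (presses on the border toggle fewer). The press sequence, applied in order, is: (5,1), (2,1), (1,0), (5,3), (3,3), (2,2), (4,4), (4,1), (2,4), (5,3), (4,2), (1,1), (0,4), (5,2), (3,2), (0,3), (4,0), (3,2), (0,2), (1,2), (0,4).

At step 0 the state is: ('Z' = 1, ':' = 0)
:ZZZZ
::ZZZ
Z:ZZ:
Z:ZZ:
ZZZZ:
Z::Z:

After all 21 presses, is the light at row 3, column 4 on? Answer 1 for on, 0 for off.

t=0: :ZZZZ
::ZZZ
Z:ZZ:
Z:ZZ:
ZZZZ:
Z::Z:
t=1: :ZZZZ
::ZZZ
Z:ZZ:
Z:ZZ:
Z:ZZ:
:ZZZ:
t=2: :ZZZZ
:ZZZZ
:Z:Z:
ZZZZ:
Z:ZZ:
:ZZZ:
t=3: ZZZZZ
Z:ZZZ
ZZ:Z:
ZZZZ:
Z:ZZ:
:ZZZ:
t=4: ZZZZZ
Z:ZZZ
ZZ:Z:
ZZZZ:
Z:Z::
:Z::Z
t=5: ZZZZZ
Z:ZZZ
ZZ:::
ZZ::Z
Z:ZZ:
:Z::Z
t=6: ZZZZZ
Z::ZZ
Z:ZZ:
ZZZ:Z
Z:ZZ:
:Z::Z
t=7: ZZZZZ
Z::ZZ
Z:ZZ:
ZZZ::
Z:Z:Z
:Z:::
t=8: ZZZZZ
Z::ZZ
Z:ZZ:
Z:Z::
:Z::Z
:::::
t=9: ZZZZZ
Z::Z:
Z:Z:Z
Z:Z:Z
:Z::Z
:::::
t=10: ZZZZZ
Z::Z:
Z:Z:Z
Z:Z:Z
:Z:ZZ
::ZZZ
t=11: ZZZZZ
Z::Z:
Z:Z:Z
Z:::Z
::Z:Z
:::ZZ
t=12: Z:ZZZ
:ZZZ:
ZZZ:Z
Z:::Z
::Z:Z
:::ZZ
t=13: Z:Z::
:ZZZZ
ZZZ:Z
Z:::Z
::Z:Z
:::ZZ
t=14: Z:Z::
:ZZZZ
ZZZ:Z
Z:::Z
::::Z
:ZZ:Z
t=15: Z:Z::
:ZZZZ
ZZ::Z
ZZZZZ
::Z:Z
:ZZ:Z
t=16: Z::ZZ
:ZZ:Z
ZZ::Z
ZZZZZ
::Z:Z
:ZZ:Z
t=17: Z::ZZ
:ZZ:Z
ZZ::Z
:ZZZZ
ZZZ:Z
ZZZ:Z
t=18: Z::ZZ
:ZZ:Z
ZZZ:Z
::::Z
ZZ::Z
ZZZ:Z
t=19: ZZZ:Z
:Z::Z
ZZZ:Z
::::Z
ZZ::Z
ZZZ:Z
t=20: ZZ::Z
::ZZZ
ZZ::Z
::::Z
ZZ::Z
ZZZ:Z
t=21: ZZ:Z:
::ZZ:
ZZ::Z
::::Z
ZZ::Z
ZZZ:Z

1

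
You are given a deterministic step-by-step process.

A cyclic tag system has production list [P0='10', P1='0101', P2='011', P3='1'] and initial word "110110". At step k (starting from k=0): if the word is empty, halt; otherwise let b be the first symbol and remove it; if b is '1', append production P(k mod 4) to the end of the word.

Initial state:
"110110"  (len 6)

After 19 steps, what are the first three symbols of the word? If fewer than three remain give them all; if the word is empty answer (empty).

0) "110110"  (len 6)
1) "1011010"  (len 7)
2) "0110100101"  (len 10)
3) "110100101"  (len 9)
4) "101001011"  (len 9)
5) "0100101110"  (len 10)
6) "100101110"  (len 9)
7) "00101110011"  (len 11)
8) "0101110011"  (len 10)
9) "101110011"  (len 9)
10) "011100110101"  (len 12)
11) "11100110101"  (len 11)
12) "11001101011"  (len 11)
13) "100110101110"  (len 12)
14) "001101011100101"  (len 15)
15) "01101011100101"  (len 14)
16) "1101011100101"  (len 13)
17) "10101110010110"  (len 14)
18) "01011100101100101"  (len 17)
19) "1011100101100101"  (len 16)

101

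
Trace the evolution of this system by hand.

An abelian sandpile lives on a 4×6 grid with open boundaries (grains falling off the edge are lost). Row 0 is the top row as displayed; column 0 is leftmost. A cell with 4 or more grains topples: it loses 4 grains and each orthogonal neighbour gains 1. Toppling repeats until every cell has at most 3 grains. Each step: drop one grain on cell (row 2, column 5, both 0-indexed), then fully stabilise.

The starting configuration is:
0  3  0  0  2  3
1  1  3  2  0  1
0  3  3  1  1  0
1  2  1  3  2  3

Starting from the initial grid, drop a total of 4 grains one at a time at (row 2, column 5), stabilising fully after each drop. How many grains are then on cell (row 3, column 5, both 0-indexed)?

k=0  0  3  0  0  2  3
1  1  3  2  0  1
0  3  3  1  1  0
1  2  1  3  2  3
k=1  0  3  0  0  2  3
1  1  3  2  0  1
0  3  3  1  1  1
1  2  1  3  2  3
k=2  0  3  0  0  2  3
1  1  3  2  0  1
0  3  3  1  1  2
1  2  1  3  2  3
k=3  0  3  0  0  2  3
1  1  3  2  0  1
0  3  3  1  1  3
1  2  1  3  2  3
k=4  0  3  0  0  2  3
1  1  3  2  0  2
0  3  3  1  2  1
1  2  1  3  3  0

0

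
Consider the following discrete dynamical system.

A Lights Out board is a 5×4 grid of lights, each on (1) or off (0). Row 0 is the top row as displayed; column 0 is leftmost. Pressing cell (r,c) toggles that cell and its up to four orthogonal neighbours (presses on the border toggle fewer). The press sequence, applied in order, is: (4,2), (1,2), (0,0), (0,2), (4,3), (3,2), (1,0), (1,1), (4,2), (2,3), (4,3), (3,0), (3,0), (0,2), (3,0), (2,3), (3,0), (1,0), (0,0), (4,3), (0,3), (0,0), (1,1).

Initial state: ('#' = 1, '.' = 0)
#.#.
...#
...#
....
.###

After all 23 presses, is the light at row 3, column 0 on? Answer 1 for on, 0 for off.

[0] #.#.
...#
...#
....
.###
[1] #.#.
...#
...#
..#.
....
[2] #...
.##.
..##
..#.
....
[3] .#..
###.
..##
..#.
....
[4] ..##
##..
..##
..#.
....
[5] ..##
##..
..##
..##
..##
[6] ..##
##..
...#
.#..
...#
[7] #.##
....
#..#
.#..
...#
[8] ####
###.
##.#
.#..
...#
[9] ####
###.
##.#
.##.
.##.
[10] ####
####
###.
.###
.##.
[11] ####
####
###.
.##.
.#.#
[12] ####
####
.##.
#.#.
##.#
[13] ####
####
###.
.##.
.#.#
[14] #...
##.#
###.
.##.
.#.#
[15] #...
##.#
.##.
#.#.
##.#
[16] #...
##..
.#.#
#.##
##.#
[17] #...
##..
##.#
.###
.#.#
[18] ....
....
.#.#
.###
.#.#
[19] ##..
#...
.#.#
.###
.#.#
[20] ##..
#...
.#.#
.##.
.##.
[21] ####
#..#
.#.#
.##.
.##.
[22] ..##
...#
.#.#
.##.
.##.
[23] .###
####
...#
.##.
.##.

0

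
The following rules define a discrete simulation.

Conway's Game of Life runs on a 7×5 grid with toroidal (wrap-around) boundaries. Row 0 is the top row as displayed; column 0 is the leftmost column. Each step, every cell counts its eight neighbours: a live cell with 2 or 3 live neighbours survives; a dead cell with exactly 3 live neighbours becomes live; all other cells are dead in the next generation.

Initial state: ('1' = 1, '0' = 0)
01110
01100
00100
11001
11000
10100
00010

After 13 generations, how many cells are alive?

4

step 0: 01110
01100
00100
11001
11000
10100
00010
step 1: 01010
00000
00110
00101
00100
10101
00011
step 2: 00111
00010
00110
01100
10101
11101
01000
step 3: 00111
00000
01010
10001
00001
00101
00000
step 4: 00010
00001
10001
10011
00001
00010
00101
step 5: 00011
10011
00000
00010
10000
00011
00101
step 6: 00100
10010
00010
00000
00010
10011
10100
step 7: 00111
00111
00001
00000
00010
11110
10100
step 8: 10000
10100
00001
00000
01011
10010
10000
step 9: 10001
11001
00000
10011
10111
11110
11000
step 10: 00000
01001
01010
11100
00000
00000
00010
step 11: 00000
10100
00011
11100
01000
00000
00000
step 12: 00000
00011
00011
11111
11100
00000
00000
step 13: 00000
00011
01000
00000
00000
01000
00000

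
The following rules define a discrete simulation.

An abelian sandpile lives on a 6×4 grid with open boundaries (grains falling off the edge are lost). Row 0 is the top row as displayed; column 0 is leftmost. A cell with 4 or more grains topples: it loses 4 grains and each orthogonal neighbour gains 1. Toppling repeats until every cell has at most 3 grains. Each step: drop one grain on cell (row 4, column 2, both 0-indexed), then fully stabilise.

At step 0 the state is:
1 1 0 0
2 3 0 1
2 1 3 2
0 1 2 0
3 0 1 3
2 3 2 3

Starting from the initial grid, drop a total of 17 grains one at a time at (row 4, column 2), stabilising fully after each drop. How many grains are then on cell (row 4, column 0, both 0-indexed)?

t=0: 1 1 0 0
2 3 0 1
2 1 3 2
0 1 2 0
3 0 1 3
2 3 2 3
t=1: 1 1 0 0
2 3 0 1
2 1 3 2
0 1 2 0
3 0 2 3
2 3 2 3
t=2: 1 1 0 0
2 3 0 1
2 1 3 2
0 1 2 0
3 0 3 3
2 3 2 3
t=3: 1 1 0 0
2 3 0 1
2 1 3 2
0 1 3 1
3 2 2 1
3 0 1 1
t=4: 1 1 0 0
2 3 0 1
2 1 3 2
0 1 3 1
3 2 3 1
3 0 1 1
t=5: 1 1 0 0
2 3 1 1
2 2 0 3
0 2 1 2
3 3 1 2
3 0 2 1
t=6: 1 1 0 0
2 3 1 1
2 2 0 3
0 2 1 2
3 3 2 2
3 0 2 1
t=7: 1 1 0 0
2 3 1 1
2 2 0 3
0 2 1 2
3 3 3 2
3 0 2 1
t=8: 1 1 0 0
2 3 1 1
2 2 0 3
1 3 2 2
1 1 1 3
0 2 3 1
t=9: 1 1 0 0
2 3 1 1
2 2 0 3
1 3 2 2
1 1 2 3
0 2 3 1
t=10: 1 1 0 0
2 3 1 1
2 2 0 3
1 3 2 2
1 1 3 3
0 2 3 1
t=11: 1 1 0 0
2 3 1 1
2 2 0 3
1 3 3 3
1 2 2 0
0 3 0 3
t=12: 1 1 0 0
2 3 1 1
2 2 0 3
1 3 3 3
1 2 3 0
0 3 0 3
t=13: 1 1 0 0
2 3 1 2
2 3 2 0
2 1 2 1
2 1 2 2
1 0 2 3
t=14: 1 1 0 0
2 3 1 2
2 3 2 0
2 1 2 1
2 1 3 2
1 0 2 3
t=15: 1 1 0 0
2 3 1 2
2 3 2 0
2 1 3 1
2 2 0 3
1 0 3 3
t=16: 1 1 0 0
2 3 1 2
2 3 2 0
2 1 3 1
2 2 1 3
1 0 3 3
t=17: 1 1 0 0
2 3 1 2
2 3 2 0
2 1 3 1
2 2 2 3
1 0 3 3

2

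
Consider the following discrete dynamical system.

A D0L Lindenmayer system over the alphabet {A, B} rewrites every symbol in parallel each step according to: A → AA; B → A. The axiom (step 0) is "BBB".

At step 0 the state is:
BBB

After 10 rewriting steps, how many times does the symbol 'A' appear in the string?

1536

t=0: BBB
t=1: AAA
t=2: AAAAAA
t=3: AAAAAAAAAAAA
t=4: AAAAAAAAAAAAAAAAAAAAAAAA
t=5: AAAAAAAAAAAAAAAAAAAAAAAAAAAAAAAAAAAAAAAAAAAAAAAA
t=6: AAAAAAAAAAAAAAAAAAAAAAAAAAAAAAAAAAAAAAAAAAAAAAAAAAAAAAAAAAAAAAAAAAAAAAAAAAAAAAAAAAAAAAAAAAAAAAAA
t=7: AAAAAAAAAAAAAAAAAAAAAAAAAAAAAAAAAAAAAAAAAAAAAAAAAAAAAAAAAA…AAAAAAAAAAAAAAAAAAAAAAAAAAAAAAAAAAAAAAAAAAAAAAAAAAAAAAAAAA  (len 192)
t=8: AAAAAAAAAAAAAAAAAAAAAAAAAAAAAAAAAAAAAAAAAAAAAAAAAAAAAAAAAA…AAAAAAAAAAAAAAAAAAAAAAAAAAAAAAAAAAAAAAAAAAAAAAAAAAAAAAAAAA  (len 384)
t=9: AAAAAAAAAAAAAAAAAAAAAAAAAAAAAAAAAAAAAAAAAAAAAAAAAAAAAAAAAA…AAAAAAAAAAAAAAAAAAAAAAAAAAAAAAAAAAAAAAAAAAAAAAAAAAAAAAAAAA  (len 768)
t=10: AAAAAAAAAAAAAAAAAAAAAAAAAAAAAAAAAAAAAAAAAAAAAAAAAAAAAAAAAA…AAAAAAAAAAAAAAAAAAAAAAAAAAAAAAAAAAAAAAAAAAAAAAAAAAAAAAAAAA  (len 1536)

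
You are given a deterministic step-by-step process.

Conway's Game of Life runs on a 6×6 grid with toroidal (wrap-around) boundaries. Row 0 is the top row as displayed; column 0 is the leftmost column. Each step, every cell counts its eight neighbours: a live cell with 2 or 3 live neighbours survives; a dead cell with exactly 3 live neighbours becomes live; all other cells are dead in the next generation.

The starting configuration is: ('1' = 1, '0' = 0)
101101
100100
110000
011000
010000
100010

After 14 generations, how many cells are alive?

0) 101101
100100
110000
011000
010000
100010
1) 101100
000110
100000
001000
111000
101110
2) 000000
011111
000100
101000
100001
100010
3) 111000
001110
100001
110001
100000
100000
4) 101001
001110
001100
010000
000000
100001
5) 101000
000011
010010
001000
100000
110001
6) 000010
110111
000111
010000
100001
000001
7) 000100
101000
010100
000000
100001
100011
8) 110110
011100
011000
100000
100010
100010
9) 100010
000010
100100
100001
110000
100010
10) 000110
000110
100010
000001
010000
100000
11) 000111
000000
000110
100001
100000
000000
12) 000010
000001
000011
100011
100001
000011
13) 000010
000001
000000
000000
000000
100010
14) 000010
000000
000000
000000
000000
000001

2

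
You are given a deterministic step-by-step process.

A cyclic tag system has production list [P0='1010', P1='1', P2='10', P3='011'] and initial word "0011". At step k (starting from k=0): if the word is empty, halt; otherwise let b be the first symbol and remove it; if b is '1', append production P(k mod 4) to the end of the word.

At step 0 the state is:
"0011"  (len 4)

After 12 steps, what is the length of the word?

0) "0011"  (len 4)
1) "011"  (len 3)
2) "11"  (len 2)
3) "110"  (len 3)
4) "10011"  (len 5)
5) "00111010"  (len 8)
6) "0111010"  (len 7)
7) "111010"  (len 6)
8) "11010011"  (len 8)
9) "10100111010"  (len 11)
10) "01001110101"  (len 11)
11) "1001110101"  (len 10)
12) "001110101011"  (len 12)

12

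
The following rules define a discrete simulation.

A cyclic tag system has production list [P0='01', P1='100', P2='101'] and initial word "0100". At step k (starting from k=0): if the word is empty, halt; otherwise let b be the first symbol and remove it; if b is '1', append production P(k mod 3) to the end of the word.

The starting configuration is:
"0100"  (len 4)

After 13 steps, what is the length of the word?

[0] "0100"  (len 4)
[1] "100"  (len 3)
[2] "00100"  (len 5)
[3] "0100"  (len 4)
[4] "100"  (len 3)
[5] "00100"  (len 5)
[6] "0100"  (len 4)
[7] "100"  (len 3)
[8] "00100"  (len 5)
[9] "0100"  (len 4)
[10] "100"  (len 3)
[11] "00100"  (len 5)
[12] "0100"  (len 4)
[13] "100"  (len 3)

3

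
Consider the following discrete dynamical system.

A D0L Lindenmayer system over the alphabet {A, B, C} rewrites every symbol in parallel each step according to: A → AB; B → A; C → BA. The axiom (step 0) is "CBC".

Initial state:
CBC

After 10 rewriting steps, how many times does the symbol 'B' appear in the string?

gen 0: CBC
gen 1: BAABA
gen 2: AABABAAB
gen 3: ABABAABAABABA
gen 4: ABAABAABABAABABAABAAB
gen 5: ABAABABAABABAABAABABAABAABABAABABA
gen 6: ABAABABAABAABABAABAABABAABABAABAABABAABABAABAABABAABAAB
gen 7: ABAABABAABAABABAABABAABAABABAABABAABAABABAABAABABAABABAABAABABAABAABABAABABAABAABABAABABA
gen 8: ABAABABAABAABABAABABAABAABABAABAABABAABABAABAABABAABAABABA…AABABAABABAABAABABAABABAABAABABAABAABABAABABAABAABABAABAAB  (len 144)
gen 9: ABAABABAABAABABAABABAABAABABAABAABABAABABAABAABABAABABAABA…AABABAABABAABAABABAABABAABAABABAABAABABAABABAABAABABAABABA  (len 233)
gen 10: ABAABABAABAABABAABABAABAABABAABAABABAABABAABAABABAABABAABA…AABABAABABAABAABABAABABAABAABABAABAABABAABABAABAABABAABAAB  (len 377)

144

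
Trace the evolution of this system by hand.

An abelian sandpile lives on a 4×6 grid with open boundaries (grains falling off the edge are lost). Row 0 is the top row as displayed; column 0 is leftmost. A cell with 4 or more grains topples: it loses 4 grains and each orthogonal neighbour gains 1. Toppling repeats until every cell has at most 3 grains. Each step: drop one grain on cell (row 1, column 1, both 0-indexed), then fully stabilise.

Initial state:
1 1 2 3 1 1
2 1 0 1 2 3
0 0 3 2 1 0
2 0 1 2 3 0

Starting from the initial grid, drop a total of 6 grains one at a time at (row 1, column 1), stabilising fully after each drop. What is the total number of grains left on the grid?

gen 0: 1 1 2 3 1 1
2 1 0 1 2 3
0 0 3 2 1 0
2 0 1 2 3 0
gen 1: 1 1 2 3 1 1
2 2 0 1 2 3
0 0 3 2 1 0
2 0 1 2 3 0
gen 2: 1 1 2 3 1 1
2 3 0 1 2 3
0 0 3 2 1 0
2 0 1 2 3 0
gen 3: 1 2 2 3 1 1
3 0 1 1 2 3
0 1 3 2 1 0
2 0 1 2 3 0
gen 4: 1 2 2 3 1 1
3 1 1 1 2 3
0 1 3 2 1 0
2 0 1 2 3 0
gen 5: 1 2 2 3 1 1
3 2 1 1 2 3
0 1 3 2 1 0
2 0 1 2 3 0
gen 6: 1 2 2 3 1 1
3 3 1 1 2 3
0 1 3 2 1 0
2 0 1 2 3 0

38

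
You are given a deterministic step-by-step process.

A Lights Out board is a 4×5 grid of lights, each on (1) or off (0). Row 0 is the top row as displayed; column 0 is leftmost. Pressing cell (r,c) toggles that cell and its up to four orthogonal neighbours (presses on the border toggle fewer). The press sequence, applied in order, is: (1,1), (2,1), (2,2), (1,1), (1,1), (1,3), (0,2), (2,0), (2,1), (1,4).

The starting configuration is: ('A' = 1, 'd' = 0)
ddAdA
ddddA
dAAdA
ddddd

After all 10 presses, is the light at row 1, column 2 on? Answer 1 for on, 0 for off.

gen 0: ddAdA
ddddA
dAAdA
ddddd
gen 1: dAAdA
AAAdA
ddAdA
ddddd
gen 2: dAAdA
AdAdA
AAddA
dAddd
gen 3: dAAdA
AdddA
AdAAA
dAAdd
gen 4: ddAdA
dAAdA
AAAAA
dAAdd
gen 5: dAAdA
AdddA
AdAAA
dAAdd
gen 6: dAAAA
AdAAd
AdAdA
dAAdd
gen 7: ddddA
AddAd
AdAdA
dAAdd
gen 8: ddddA
dddAd
dAAdA
AAAdd
gen 9: ddddA
dAdAd
AdddA
AdAdd
gen 10: ddddd
dAddA
Adddd
AdAdd

0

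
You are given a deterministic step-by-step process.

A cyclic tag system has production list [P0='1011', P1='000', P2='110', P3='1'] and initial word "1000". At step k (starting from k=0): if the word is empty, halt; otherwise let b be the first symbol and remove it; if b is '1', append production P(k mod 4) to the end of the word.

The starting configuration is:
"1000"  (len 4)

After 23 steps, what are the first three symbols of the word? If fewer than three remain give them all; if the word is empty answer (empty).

110

t=0: "1000"  (len 4)
t=1: "0001011"  (len 7)
t=2: "001011"  (len 6)
t=3: "01011"  (len 5)
t=4: "1011"  (len 4)
t=5: "0111011"  (len 7)
t=6: "111011"  (len 6)
t=7: "11011110"  (len 8)
t=8: "10111101"  (len 8)
t=9: "01111011011"  (len 11)
t=10: "1111011011"  (len 10)
t=11: "111011011110"  (len 12)
t=12: "110110111101"  (len 12)
t=13: "101101111011011"  (len 15)
t=14: "01101111011011000"  (len 17)
t=15: "1101111011011000"  (len 16)
t=16: "1011110110110001"  (len 16)
t=17: "0111101101100011011"  (len 19)
t=18: "111101101100011011"  (len 18)
t=19: "11101101100011011110"  (len 20)
t=20: "11011011000110111101"  (len 20)
t=21: "10110110001101111011011"  (len 23)
t=22: "0110110001101111011011000"  (len 25)
t=23: "110110001101111011011000"  (len 24)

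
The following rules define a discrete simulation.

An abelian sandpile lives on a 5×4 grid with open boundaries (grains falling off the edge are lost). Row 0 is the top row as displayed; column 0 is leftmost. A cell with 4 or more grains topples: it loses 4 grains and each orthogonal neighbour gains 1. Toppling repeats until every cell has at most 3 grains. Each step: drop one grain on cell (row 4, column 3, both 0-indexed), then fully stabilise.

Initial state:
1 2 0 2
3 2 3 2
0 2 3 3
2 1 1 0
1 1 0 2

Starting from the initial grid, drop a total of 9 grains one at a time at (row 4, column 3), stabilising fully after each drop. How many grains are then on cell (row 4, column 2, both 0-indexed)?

t=0: 1 2 0 2
3 2 3 2
0 2 3 3
2 1 1 0
1 1 0 2
t=1: 1 2 0 2
3 2 3 2
0 2 3 3
2 1 1 0
1 1 0 3
t=2: 1 2 0 2
3 2 3 2
0 2 3 3
2 1 1 1
1 1 1 0
t=3: 1 2 0 2
3 2 3 2
0 2 3 3
2 1 1 1
1 1 1 1
t=4: 1 2 0 2
3 2 3 2
0 2 3 3
2 1 1 1
1 1 1 2
t=5: 1 2 0 2
3 2 3 2
0 2 3 3
2 1 1 1
1 1 1 3
t=6: 1 2 0 2
3 2 3 2
0 2 3 3
2 1 1 2
1 1 2 0
t=7: 1 2 0 2
3 2 3 2
0 2 3 3
2 1 1 2
1 1 2 1
t=8: 1 2 0 2
3 2 3 2
0 2 3 3
2 1 1 2
1 1 2 2
t=9: 1 2 0 2
3 2 3 2
0 2 3 3
2 1 1 2
1 1 2 3

2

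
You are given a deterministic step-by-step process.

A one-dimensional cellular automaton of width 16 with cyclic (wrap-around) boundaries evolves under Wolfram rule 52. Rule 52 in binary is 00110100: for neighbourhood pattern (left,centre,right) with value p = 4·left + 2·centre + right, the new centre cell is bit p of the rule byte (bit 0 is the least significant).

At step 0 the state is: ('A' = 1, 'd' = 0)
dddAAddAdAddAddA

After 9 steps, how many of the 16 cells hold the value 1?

7

[0] dddAAddAdAddAddA
[1] AddddAdAAAAdAAdA
[2] dAdddAAddddAddAd
[3] dAAddddAdddAAdAA
[4] AddAdddAAddddAdd
[5] AAdAAddddAdddAAd
[6] ddAddAdddAAddddA
[7] AdAAdAAddddAdddA
[8] dAddAddAdddAAddd
[9] dAAdAAdAAddddAdd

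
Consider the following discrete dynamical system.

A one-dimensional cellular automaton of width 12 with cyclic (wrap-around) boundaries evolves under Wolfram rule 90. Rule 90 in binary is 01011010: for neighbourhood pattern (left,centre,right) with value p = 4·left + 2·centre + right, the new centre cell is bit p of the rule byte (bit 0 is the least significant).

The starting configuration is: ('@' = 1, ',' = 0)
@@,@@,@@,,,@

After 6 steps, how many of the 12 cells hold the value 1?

[0] @@,@@,@@,,,@
[1] ,@,@@,@@@,@@
[2] ,,,@@,@,@,@@
[3] @,@@@,,,,,@@
[4] @,@,@@,,,@@,
[5] ,,,,@@@,@@@,
[6] ,,,@@,@,@,@@

6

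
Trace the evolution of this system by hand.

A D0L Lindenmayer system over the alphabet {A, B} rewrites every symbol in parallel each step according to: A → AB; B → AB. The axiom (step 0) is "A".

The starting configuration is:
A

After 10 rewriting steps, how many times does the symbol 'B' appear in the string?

512

t=0: A
t=1: AB
t=2: ABAB
t=3: ABABABAB
t=4: ABABABABABABABAB
t=5: ABABABABABABABABABABABABABABABAB
t=6: ABABABABABABABABABABABABABABABABABABABABABABABABABABABABABABABAB
t=7: ABABABABABABABABABABABABABABABABABABABABABABABABABABABABAB…ABABABABABABABABABABABABABABABABABABABABABABABABABABABABAB  (len 128)
t=8: ABABABABABABABABABABABABABABABABABABABABABABABABABABABABAB…ABABABABABABABABABABABABABABABABABABABABABABABABABABABABAB  (len 256)
t=9: ABABABABABABABABABABABABABABABABABABABABABABABABABABABABAB…ABABABABABABABABABABABABABABABABABABABABABABABABABABABABAB  (len 512)
t=10: ABABABABABABABABABABABABABABABABABABABABABABABABABABABABAB…ABABABABABABABABABABABABABABABABABABABABABABABABABABABABAB  (len 1024)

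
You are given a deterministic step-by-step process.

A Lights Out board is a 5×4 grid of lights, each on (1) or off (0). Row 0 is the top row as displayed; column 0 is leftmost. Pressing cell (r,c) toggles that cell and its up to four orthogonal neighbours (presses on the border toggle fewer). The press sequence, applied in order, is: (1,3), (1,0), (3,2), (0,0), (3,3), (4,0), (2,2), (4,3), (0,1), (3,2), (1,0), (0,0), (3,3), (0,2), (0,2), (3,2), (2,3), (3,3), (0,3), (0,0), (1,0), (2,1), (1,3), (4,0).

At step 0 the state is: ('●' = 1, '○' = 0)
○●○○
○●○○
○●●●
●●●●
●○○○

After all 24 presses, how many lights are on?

10

0) ○●○○
○●○○
○●●●
●●●●
●○○○
1) ○●○●
○●●●
○●●○
●●●●
●○○○
2) ●●○●
●○●●
●●●○
●●●●
●○○○
3) ●●○●
●○●●
●●○○
●○○○
●○●○
4) ○○○●
○○●●
●●○○
●○○○
●○●○
5) ○○○●
○○●●
●●○●
●○●●
●○●●
6) ○○○●
○○●●
●●○●
○○●●
○●●●
7) ○○○●
○○○●
●○●○
○○○●
○●●●
8) ○○○●
○○○●
●○●○
○○○○
○●○○
9) ●●●●
○●○●
●○●○
○○○○
○●○○
10) ●●●●
○●○●
●○○○
○●●●
○●●○
11) ○●●●
●○○●
○○○○
○●●●
○●●○
12) ●○●●
○○○●
○○○○
○●●●
○●●○
13) ●○●●
○○○●
○○○●
○●○○
○●●●
14) ●●○○
○○●●
○○○●
○●○○
○●●●
15) ●○●●
○○○●
○○○●
○●○○
○●●●
16) ●○●●
○○○●
○○●●
○○●●
○●○●
17) ●○●●
○○○○
○○○○
○○●○
○●○●
18) ●○●●
○○○○
○○○●
○○○●
○●○○
19) ●○○○
○○○●
○○○●
○○○●
○●○○
20) ○●○○
●○○●
○○○●
○○○●
○●○○
21) ●●○○
○●○●
●○○●
○○○●
○●○○
22) ●●○○
○○○●
○●●●
○●○●
○●○○
23) ●●○●
○○●○
○●●○
○●○●
○●○○
24) ●●○●
○○●○
○●●○
●●○●
●○○○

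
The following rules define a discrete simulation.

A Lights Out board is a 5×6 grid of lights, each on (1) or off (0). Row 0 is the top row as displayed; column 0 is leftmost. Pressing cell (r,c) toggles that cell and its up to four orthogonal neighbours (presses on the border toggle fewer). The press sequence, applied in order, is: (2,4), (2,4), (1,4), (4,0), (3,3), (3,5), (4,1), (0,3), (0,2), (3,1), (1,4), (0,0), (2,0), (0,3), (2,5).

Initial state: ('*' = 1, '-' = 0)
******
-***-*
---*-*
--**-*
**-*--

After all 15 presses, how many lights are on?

[0] ******
-***-*
---*-*
--**-*
**-*--
[1] ******
-*****
----*-
--****
**-*--
[2] ******
-***-*
---*-*
--**-*
**-*--
[3] ****-*
-**-*-
---***
--**-*
**-*--
[4] ****-*
-**-*-
---***
*-**-*
---*--
[5] ****-*
-**-*-
----**
*---**
------
[6] ****-*
-**-*-
----*-
*-----
-----*
[7] ****-*
-**-*-
----*-
**----
***--*
[8] **--**
-****-
----*-
**----
***--*
[9] *-****
-*-**-
----*-
**----
***--*
[10] *-****
-*-**-
-*--*-
--*---
*-*--*
[11] *-**-*
-*---*
-*----
--*---
*-*--*
[12] -***-*
**---*
-*----
--*---
*-*--*
[13] -***-*
-*---*
*-----
*-*---
*-*--*
[14] -*--**
-*-*-*
*-----
*-*---
*-*--*
[15] -*--**
-*-*--
*---**
*-*--*
*-*--*

14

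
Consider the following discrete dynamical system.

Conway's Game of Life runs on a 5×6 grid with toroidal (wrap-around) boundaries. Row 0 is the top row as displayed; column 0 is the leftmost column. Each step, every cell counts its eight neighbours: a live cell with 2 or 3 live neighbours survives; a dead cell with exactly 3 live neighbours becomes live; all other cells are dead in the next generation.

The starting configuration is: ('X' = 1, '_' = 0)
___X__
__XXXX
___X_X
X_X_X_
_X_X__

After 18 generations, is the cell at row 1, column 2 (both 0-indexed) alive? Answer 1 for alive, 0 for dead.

1

[0] ___X__
__XXXX
___X_X
X_X_X_
_X_X__
[1] ______
__X__X
XX____
XXX_XX
_X_XX_
[2] __XXX_
XX____
___XX_
____X_
_X_XX_
[3] X___XX
_X___X
___XXX
__X__X
_____X
[4] ____X_
___X__
__XX_X
X__X_X
______
[5] ______
__XX__
X_XX_X
X_XX_X
____XX
[6] ___XX_
_XXXX_
X____X
__X___
X__XXX
[7] XX____
XXX___
X___XX
_X_X__
__X__X
[8] _____X
__X___
___XXX
_XXX__
__X___
[9] ______
___X_X
_X__X_
_X____
_XXX__
[10] ___XX_
____X_
X_X_X_
XX_X__
_XX___
[11] __XXX_
____X_
X_X_X_
X__X_X
XX__X_
[12] _XX_X_
_XX_X_
XX__X_
__XX__
XX____
[13] _____X
____X_
X___XX
__XX_X
X_____
[14] _____X
X___X_
X_____
_X_X__
X___XX
[15] ______
X_____
XX___X
_X__X_
X___XX
[16] X_____
XX___X
_X___X
_X__X_
X___XX
[17] ____X_
_X___X
_XX_XX
_X__X_
XX__X_
[18] _X__X_
_XXX_X
_XXXXX
____X_
XX_XX_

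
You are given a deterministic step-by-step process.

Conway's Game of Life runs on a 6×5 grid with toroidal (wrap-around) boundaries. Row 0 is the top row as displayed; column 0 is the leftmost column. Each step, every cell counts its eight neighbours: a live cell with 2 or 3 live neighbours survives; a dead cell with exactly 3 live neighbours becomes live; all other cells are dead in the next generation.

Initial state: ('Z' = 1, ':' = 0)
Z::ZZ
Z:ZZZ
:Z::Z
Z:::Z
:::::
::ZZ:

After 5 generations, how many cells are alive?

t=0: Z::ZZ
Z:ZZZ
:Z::Z
Z:::Z
:::::
::ZZ:
t=1: Z::::
::Z::
:ZZ::
Z:::Z
:::ZZ
::ZZ:
t=2: :ZZZ:
::Z::
ZZZZ:
ZZZ:Z
Z:Z::
::ZZ:
t=3: :Z:::
Z:::Z
:::::
:::::
Z::::
::::Z
t=4: ::::Z
Z::::
:::::
:::::
:::::
Z::::
t=5: Z:::Z
:::::
:::::
:::::
:::::
:::::

2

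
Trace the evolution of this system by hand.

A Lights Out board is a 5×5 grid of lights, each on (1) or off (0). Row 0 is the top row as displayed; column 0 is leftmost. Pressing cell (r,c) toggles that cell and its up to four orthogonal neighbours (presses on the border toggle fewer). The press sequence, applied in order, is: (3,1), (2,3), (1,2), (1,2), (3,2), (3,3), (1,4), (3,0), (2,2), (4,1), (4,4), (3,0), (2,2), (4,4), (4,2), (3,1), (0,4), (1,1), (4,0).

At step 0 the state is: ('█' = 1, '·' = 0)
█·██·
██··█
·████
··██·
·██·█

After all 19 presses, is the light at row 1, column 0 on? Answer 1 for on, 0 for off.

0

step 0: █·██·
██··█
·████
··██·
·██·█
step 1: █·██·
██··█
··███
██·█·
··█·█
step 2: █·██·
██·██
·····
██···
··█·█
step 3: █··█·
█·█·█
··█··
██···
··█·█
step 4: █·██·
██·██
·····
██···
··█·█
step 5: █·██·
██·██
··█··
█·██·
····█
step 6: █·██·
██·██
··██·
█···█
···██
step 7: █·███
██···
··███
█···█
···██
step 8: █·███
██···
█·███
·█··█
█··██
step 9: █·███
███··
██··█
·██·█
█··██
step 10: █·███
███··
██··█
··█·█
·████
step 11: █·███
███··
██··█
··█··
·██··
step 12: █·███
███··
·█··█
███··
███··
step 13: █·███
██···
··███
██···
███··
step 14: █·███
██···
··███
██··█
█████
step 15: █·███
██···
··███
███·█
█···█
step 16: █·███
██···
·████
····█
██··█
step 17: █·█··
██··█
·████
····█
██··█
step 18: ███··
··█·█
··███
····█
██··█
step 19: ███··
··█·█
··███
█···█
····█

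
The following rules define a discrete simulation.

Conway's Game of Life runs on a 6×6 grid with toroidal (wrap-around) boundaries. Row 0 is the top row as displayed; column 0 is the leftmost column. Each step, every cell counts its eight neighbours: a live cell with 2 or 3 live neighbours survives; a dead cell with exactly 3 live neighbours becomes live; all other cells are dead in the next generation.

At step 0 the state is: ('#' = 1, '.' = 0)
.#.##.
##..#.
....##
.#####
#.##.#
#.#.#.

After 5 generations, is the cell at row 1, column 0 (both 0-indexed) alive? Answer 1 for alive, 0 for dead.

0) .#.##.
##..#.
....##
.#####
#.##.#
#.#.#.
1) ....#.
###...
......
.#....
......
#.....
2) #....#
.#....
#.#...
......
......
......
3) #.....
.#...#
.#....
......
......
......
4) #.....
.#....
#.....
......
......
......
5) ......
##....
......
......
......
......

1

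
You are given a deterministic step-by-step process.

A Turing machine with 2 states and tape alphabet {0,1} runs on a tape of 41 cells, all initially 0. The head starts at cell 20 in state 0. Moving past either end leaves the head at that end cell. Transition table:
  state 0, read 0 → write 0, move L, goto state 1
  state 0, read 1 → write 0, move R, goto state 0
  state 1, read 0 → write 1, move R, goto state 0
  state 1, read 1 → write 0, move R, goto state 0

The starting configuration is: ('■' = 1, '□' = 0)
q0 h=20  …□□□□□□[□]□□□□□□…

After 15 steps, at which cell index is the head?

19

k=0  q0 h=20  …□□□□□□[□]□□□□□□…
k=1  q1 h=19  …□□□□□□[□]□□□□□□…
k=2  q0 h=20  …□□□□□■[□]□□□□□□…
k=3  q1 h=19  …□□□□□□[■]□□□□□□…
k=4  q0 h=20  …□□□□□□[□]□□□□□□…
k=5  q1 h=19  …□□□□□□[□]□□□□□□…
k=6  q0 h=20  …□□□□□■[□]□□□□□□…
k=7  q1 h=19  …□□□□□□[■]□□□□□□…
k=8  q0 h=20  …□□□□□□[□]□□□□□□…
k=9  q1 h=19  …□□□□□□[□]□□□□□□…
k=10  q0 h=20  …□□□□□■[□]□□□□□□…
k=11  q1 h=19  …□□□□□□[■]□□□□□□…
k=12  q0 h=20  …□□□□□□[□]□□□□□□…
k=13  q1 h=19  …□□□□□□[□]□□□□□□…
k=14  q0 h=20  …□□□□□■[□]□□□□□□…
k=15  q1 h=19  …□□□□□□[■]□□□□□□…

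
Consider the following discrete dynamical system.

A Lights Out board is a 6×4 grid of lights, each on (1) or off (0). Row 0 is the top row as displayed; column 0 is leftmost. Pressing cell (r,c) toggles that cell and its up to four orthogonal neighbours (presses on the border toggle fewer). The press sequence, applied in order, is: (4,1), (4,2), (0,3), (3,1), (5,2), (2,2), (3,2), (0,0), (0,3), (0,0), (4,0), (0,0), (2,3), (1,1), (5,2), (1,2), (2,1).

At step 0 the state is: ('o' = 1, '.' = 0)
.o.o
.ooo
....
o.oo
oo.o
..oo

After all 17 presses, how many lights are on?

[0] .o.o
.ooo
....
o.oo
oo.o
..oo
[1] .o.o
.ooo
....
oooo
..oo
.ooo
[2] .o.o
.ooo
....
oo.o
.o..
.o.o
[3] .oo.
.oo.
....
oo.o
.o..
.o.o
[4] .oo.
.oo.
.o..
..oo
....
.o.o
[5] .oo.
.oo.
.o..
..oo
..o.
..o.
[6] .oo.
.o..
..oo
...o
..o.
..o.
[7] .oo.
.o..
...o
.oo.
....
..o.
[8] o.o.
oo..
...o
.oo.
....
..o.
[9] o..o
oo.o
...o
.oo.
....
..o.
[10] .o.o
.o.o
...o
.oo.
....
..o.
[11] .o.o
.o.o
...o
ooo.
oo..
o.o.
[12] o..o
oo.o
...o
ooo.
oo..
o.o.
[13] o..o
oo..
..o.
oooo
oo..
o.o.
[14] oo.o
..o.
.oo.
oooo
oo..
o.o.
[15] oo.o
..o.
.oo.
oooo
ooo.
oo.o
[16] oooo
.o.o
.o..
oooo
ooo.
oo.o
[17] oooo
...o
o.o.
o.oo
ooo.
oo.o

16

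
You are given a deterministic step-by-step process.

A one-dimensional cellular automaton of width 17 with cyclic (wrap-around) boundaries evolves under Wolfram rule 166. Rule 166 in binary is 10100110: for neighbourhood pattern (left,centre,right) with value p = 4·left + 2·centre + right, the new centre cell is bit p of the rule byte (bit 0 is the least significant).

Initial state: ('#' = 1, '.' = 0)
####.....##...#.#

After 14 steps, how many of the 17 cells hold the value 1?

0) ####.....##...#.#
1) ###.....#....###.
2) .#.....##...#.#.#
3) ##....#....######
4) #....##...#.#####
5) ....#....###.####
6) ...##...#.#.#.##.
7) ..#....#######...
8) .##...#.#####....
9) #....###.###.....
10) #...#.#.#.#.....#
11) ...########....#.
12) ..#.######....##.
13) .###.####....#...
14) #.#.#.##....##...

7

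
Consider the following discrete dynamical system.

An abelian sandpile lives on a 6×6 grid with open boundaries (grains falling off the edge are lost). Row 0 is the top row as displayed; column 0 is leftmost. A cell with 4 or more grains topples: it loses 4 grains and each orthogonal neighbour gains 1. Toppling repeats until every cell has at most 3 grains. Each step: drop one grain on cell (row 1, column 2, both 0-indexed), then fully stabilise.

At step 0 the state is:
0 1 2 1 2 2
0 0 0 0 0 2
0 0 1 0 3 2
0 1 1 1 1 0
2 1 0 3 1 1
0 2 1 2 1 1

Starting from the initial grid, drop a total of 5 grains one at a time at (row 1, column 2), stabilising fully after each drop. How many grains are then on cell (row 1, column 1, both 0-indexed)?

1

t=0: 0 1 2 1 2 2
0 0 0 0 0 2
0 0 1 0 3 2
0 1 1 1 1 0
2 1 0 3 1 1
0 2 1 2 1 1
t=1: 0 1 2 1 2 2
0 0 1 0 0 2
0 0 1 0 3 2
0 1 1 1 1 0
2 1 0 3 1 1
0 2 1 2 1 1
t=2: 0 1 2 1 2 2
0 0 2 0 0 2
0 0 1 0 3 2
0 1 1 1 1 0
2 1 0 3 1 1
0 2 1 2 1 1
t=3: 0 1 2 1 2 2
0 0 3 0 0 2
0 0 1 0 3 2
0 1 1 1 1 0
2 1 0 3 1 1
0 2 1 2 1 1
t=4: 0 1 3 1 2 2
0 1 0 1 0 2
0 0 2 0 3 2
0 1 1 1 1 0
2 1 0 3 1 1
0 2 1 2 1 1
t=5: 0 1 3 1 2 2
0 1 1 1 0 2
0 0 2 0 3 2
0 1 1 1 1 0
2 1 0 3 1 1
0 2 1 2 1 1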